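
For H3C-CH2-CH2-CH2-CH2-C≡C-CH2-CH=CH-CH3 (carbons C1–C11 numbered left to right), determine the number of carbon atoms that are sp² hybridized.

2

C1: sp3
C2: sp3
C3: sp3
C4: sp3
C5: sp3
C6: sp
C7: sp
C8: sp3
C9: sp2 ✓
C10: sp2 ✓
C11: sp3
C9, C10 → 2 sp2 carbons.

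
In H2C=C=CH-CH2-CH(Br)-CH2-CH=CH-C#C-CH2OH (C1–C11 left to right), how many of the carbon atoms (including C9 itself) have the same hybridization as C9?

3

C9 is sp (two π bonds).
C1: sp2
C2: sp ✓
C3: sp2
C4: sp3
C5: sp3
C6: sp3
C7: sp2
C8: sp2
C9: sp ✓
C10: sp ✓
C11: sp3
3 carbons are sp.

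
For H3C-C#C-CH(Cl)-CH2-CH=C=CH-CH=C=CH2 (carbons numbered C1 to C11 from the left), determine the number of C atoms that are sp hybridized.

4

C1: sp3
C2: sp ✓
C3: sp ✓
C4: sp3
C5: sp3
C6: sp2
C7: sp ✓
C8: sp2
C9: sp2
C10: sp ✓
C11: sp2
C2, C3, C7, C10 → 4 sp carbons.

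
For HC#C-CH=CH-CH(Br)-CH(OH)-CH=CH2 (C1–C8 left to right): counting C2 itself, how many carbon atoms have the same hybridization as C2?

2

C2 is sp (two π bonds).
C1: sp ✓
C2: sp ✓
C3: sp2
C4: sp2
C5: sp3
C6: sp3
C7: sp2
C8: sp2
2 carbons are sp.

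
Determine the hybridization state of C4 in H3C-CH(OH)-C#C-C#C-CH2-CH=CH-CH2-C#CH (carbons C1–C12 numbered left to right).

C4 is sp: 2 σ bonds, plus two π bonds, 2 electron-density regions.

sp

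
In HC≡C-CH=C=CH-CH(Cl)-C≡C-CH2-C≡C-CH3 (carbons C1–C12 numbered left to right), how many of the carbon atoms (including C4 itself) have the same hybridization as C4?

7

C4 is sp (two π bonds).
C1: sp ✓
C2: sp ✓
C3: sp2
C4: sp ✓
C5: sp2
C6: sp3
C7: sp ✓
C8: sp ✓
C9: sp3
C10: sp ✓
C11: sp ✓
C12: sp3
7 carbons are sp.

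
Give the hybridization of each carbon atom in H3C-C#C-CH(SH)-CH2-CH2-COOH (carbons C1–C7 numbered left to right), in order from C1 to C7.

C1 sp3, C2 sp, C3 sp, C4 sp3, C5 sp3, C6 sp3, C7 sp2

C1: 4 σ bonds — 4 electron domains, sp3.
C2 carries 2 σ bonds, plus two π bonds, giving a steric number of 2, so it is sp.
C3 — 2 σ bonds, plus two π bonds. Steric number 2, so sp.
C4: 4 σ bonds — 4 electron domains, sp3.
C5 carries 4 σ bonds, giving a steric number of 4, so it is sp3.
C6 is sp3: 4 σ bonds, 4 electron-density regions.
C7 — 3 σ bonds, plus one π bond. Steric number 3, so sp2.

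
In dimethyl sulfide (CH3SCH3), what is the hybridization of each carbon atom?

sp^3

Each carbon atom: 4 σ bonds — 4 electron domains, sp3.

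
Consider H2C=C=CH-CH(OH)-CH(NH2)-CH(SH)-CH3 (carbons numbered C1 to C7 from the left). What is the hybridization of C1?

C1: 3 σ bonds, plus one π bond — 3 electron domains, sp2.

sp2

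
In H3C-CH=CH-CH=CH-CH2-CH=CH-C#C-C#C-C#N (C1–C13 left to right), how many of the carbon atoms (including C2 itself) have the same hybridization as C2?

C2 is sp2 (one π bond).
C1: sp3
C2: sp2 ✓
C3: sp2 ✓
C4: sp2 ✓
C5: sp2 ✓
C6: sp3
C7: sp2 ✓
C8: sp2 ✓
C9: sp
C10: sp
C11: sp
C12: sp
C13: sp
6 carbons are sp2.

6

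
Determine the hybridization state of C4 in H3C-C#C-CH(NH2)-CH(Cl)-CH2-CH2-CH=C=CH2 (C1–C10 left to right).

sp3

C4: 4 σ bonds; 4 regions of electron density → sp3.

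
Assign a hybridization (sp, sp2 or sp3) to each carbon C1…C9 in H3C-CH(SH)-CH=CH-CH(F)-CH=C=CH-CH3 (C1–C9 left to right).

C1 sp3, C2 sp3, C3 sp2, C4 sp2, C5 sp3, C6 sp2, C7 sp, C8 sp2, C9 sp3

C1 — 4 σ bonds. Steric number 4, so sp3.
C2 carries 4 σ bonds, giving a steric number of 4, so it is sp3.
C3 has 3 σ bonds, plus one π bond: steric number 3 → sp2.
C4: 3 σ bonds, plus one π bond — 3 electron domains, sp2.
C5 — 4 σ bonds. Steric number 4, so sp3.
C6 has 3 σ bonds, plus one π bond: steric number 3 → sp2.
C7 is sp: 2 σ bonds, plus two π bonds, 2 electron-density regions.
C8 carries 3 σ bonds, plus one π bond, giving a steric number of 3, so it is sp2.
C9 is sp3: 4 σ bonds, 4 electron-density regions.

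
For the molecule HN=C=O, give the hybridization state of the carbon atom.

The carbon atom is sp: 2 σ bonds, plus two π bonds, 2 electron-density regions.

sp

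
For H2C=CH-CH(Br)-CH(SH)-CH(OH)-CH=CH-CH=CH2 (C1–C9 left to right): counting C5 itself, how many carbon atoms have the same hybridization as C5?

3

C5 is sp3 (only σ bonds).
C1: sp2
C2: sp2
C3: sp3 ✓
C4: sp3 ✓
C5: sp3 ✓
C6: sp2
C7: sp2
C8: sp2
C9: sp2
3 carbons are sp3.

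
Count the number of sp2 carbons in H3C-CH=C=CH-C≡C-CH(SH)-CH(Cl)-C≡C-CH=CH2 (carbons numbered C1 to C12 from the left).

C1: sp3
C2: sp2 ✓
C3: sp
C4: sp2 ✓
C5: sp
C6: sp
C7: sp3
C8: sp3
C9: sp
C10: sp
C11: sp2 ✓
C12: sp2 ✓
C2, C4, C11, C12 → 4 sp2 carbons.

4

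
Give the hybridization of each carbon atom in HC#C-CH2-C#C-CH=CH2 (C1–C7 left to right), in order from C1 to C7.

C1 sp, C2 sp, C3 sp3, C4 sp, C5 sp, C6 sp2, C7 sp2

C1: 2 σ bonds, plus two π bonds — 2 electron domains, sp.
C2 is sp: 2 σ bonds, plus two π bonds, 2 electron-density regions.
C3: 4 σ bonds; 4 regions of electron density → sp3.
C4 is sp: 2 σ bonds, plus two π bonds, 2 electron-density regions.
C5 carries 2 σ bonds, plus two π bonds, giving a steric number of 2, so it is sp.
C6 carries 3 σ bonds, plus one π bond, giving a steric number of 3, so it is sp2.
C7: 3 σ bonds, plus one π bond; 3 regions of electron density → sp2.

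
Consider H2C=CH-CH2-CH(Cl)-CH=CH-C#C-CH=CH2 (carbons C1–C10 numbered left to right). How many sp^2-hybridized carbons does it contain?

C1: sp2 ✓
C2: sp2 ✓
C3: sp3
C4: sp3
C5: sp2 ✓
C6: sp2 ✓
C7: sp
C8: sp
C9: sp2 ✓
C10: sp2 ✓
C1, C2, C5, C6, C9, C10 → 6 sp2 carbons.

6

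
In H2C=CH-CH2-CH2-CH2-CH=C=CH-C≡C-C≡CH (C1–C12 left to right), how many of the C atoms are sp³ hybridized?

C1: sp2
C2: sp2
C3: sp3 ✓
C4: sp3 ✓
C5: sp3 ✓
C6: sp2
C7: sp
C8: sp2
C9: sp
C10: sp
C11: sp
C12: sp
C3, C4, C5 → 3 sp3 carbons.

3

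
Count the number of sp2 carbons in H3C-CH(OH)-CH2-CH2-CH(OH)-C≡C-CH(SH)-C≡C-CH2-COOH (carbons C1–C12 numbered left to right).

1

C1: sp3
C2: sp3
C3: sp3
C4: sp3
C5: sp3
C6: sp
C7: sp
C8: sp3
C9: sp
C10: sp
C11: sp3
C12: sp2 ✓
C12 → 1 sp2 carbon.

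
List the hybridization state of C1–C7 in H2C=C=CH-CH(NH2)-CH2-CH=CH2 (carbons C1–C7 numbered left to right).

C1 is sp2: 3 σ bonds, plus one π bond, 3 electron-density regions.
C2 carries 2 σ bonds, plus two π bonds, giving a steric number of 2, so it is sp.
C3 — 3 σ bonds, plus one π bond. Steric number 3, so sp2.
C4 (4 σ bonds) has steric number 4: sp3.
C5: 4 σ bonds; 4 regions of electron density → sp3.
C6 has 3 σ bonds, plus one π bond: steric number 3 → sp2.
C7 (3 σ bonds, plus one π bond) has steric number 3: sp2.

C1 sp2, C2 sp, C3 sp2, C4 sp3, C5 sp3, C6 sp2, C7 sp2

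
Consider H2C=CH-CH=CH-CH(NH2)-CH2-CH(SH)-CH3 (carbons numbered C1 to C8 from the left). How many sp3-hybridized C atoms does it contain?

4

C1: sp2
C2: sp2
C3: sp2
C4: sp2
C5: sp3 ✓
C6: sp3 ✓
C7: sp3 ✓
C8: sp3 ✓
C5, C6, C7, C8 → 4 sp3 carbons.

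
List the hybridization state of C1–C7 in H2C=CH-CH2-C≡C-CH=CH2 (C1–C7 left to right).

C1 has 3 σ bonds, plus one π bond: steric number 3 → sp2.
C2 carries 3 σ bonds, plus one π bond, giving a steric number of 3, so it is sp2.
C3 carries 4 σ bonds, giving a steric number of 4, so it is sp3.
C4 (2 σ bonds, plus two π bonds) has steric number 2: sp.
C5: 2 σ bonds, plus two π bonds — 2 electron domains, sp.
C6 (3 σ bonds, plus one π bond) has steric number 3: sp2.
C7: 3 σ bonds, plus one π bond; 3 regions of electron density → sp2.

C1 sp2, C2 sp2, C3 sp3, C4 sp, C5 sp, C6 sp2, C7 sp2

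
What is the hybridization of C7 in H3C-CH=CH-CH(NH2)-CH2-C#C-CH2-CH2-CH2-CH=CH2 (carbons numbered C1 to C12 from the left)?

C7 is sp: 2 σ bonds, plus two π bonds, 2 electron-density regions.

sp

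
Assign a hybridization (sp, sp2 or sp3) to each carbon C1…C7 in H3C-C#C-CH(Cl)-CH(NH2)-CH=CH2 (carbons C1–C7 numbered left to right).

C1 is sp3: 4 σ bonds, 4 electron-density regions.
C2 carries 2 σ bonds, plus two π bonds, giving a steric number of 2, so it is sp.
C3 has 2 σ bonds, plus two π bonds: steric number 2 → sp.
C4: 4 σ bonds; 4 regions of electron density → sp3.
C5 carries 4 σ bonds, giving a steric number of 4, so it is sp3.
C6 has 3 σ bonds, plus one π bond: steric number 3 → sp2.
C7: 3 σ bonds, plus one π bond — 3 electron domains, sp2.

C1 sp3, C2 sp, C3 sp, C4 sp3, C5 sp3, C6 sp2, C7 sp2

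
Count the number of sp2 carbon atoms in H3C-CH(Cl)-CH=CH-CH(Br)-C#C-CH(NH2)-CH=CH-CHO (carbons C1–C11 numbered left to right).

C1: sp3
C2: sp3
C3: sp2 ✓
C4: sp2 ✓
C5: sp3
C6: sp
C7: sp
C8: sp3
C9: sp2 ✓
C10: sp2 ✓
C11: sp2 ✓
C3, C4, C9, C10, C11 → 5 sp2 carbons.

5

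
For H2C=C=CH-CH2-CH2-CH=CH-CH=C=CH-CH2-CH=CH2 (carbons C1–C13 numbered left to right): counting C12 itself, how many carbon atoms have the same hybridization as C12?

8

C12 is sp2 (one π bond).
C1: sp2 ✓
C2: sp
C3: sp2 ✓
C4: sp3
C5: sp3
C6: sp2 ✓
C7: sp2 ✓
C8: sp2 ✓
C9: sp
C10: sp2 ✓
C11: sp3
C12: sp2 ✓
C13: sp2 ✓
8 carbons are sp2.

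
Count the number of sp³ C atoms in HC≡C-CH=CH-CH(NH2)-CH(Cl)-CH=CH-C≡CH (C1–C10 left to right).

2

C1: sp
C2: sp
C3: sp2
C4: sp2
C5: sp3 ✓
C6: sp3 ✓
C7: sp2
C8: sp2
C9: sp
C10: sp
C5, C6 → 2 sp3 carbons.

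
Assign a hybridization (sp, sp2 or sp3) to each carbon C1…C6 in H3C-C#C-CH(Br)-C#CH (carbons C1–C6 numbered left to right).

C1 sp3, C2 sp, C3 sp, C4 sp3, C5 sp, C6 sp

C1: 4 σ bonds; 4 regions of electron density → sp3.
C2 carries 2 σ bonds, plus two π bonds, giving a steric number of 2, so it is sp.
C3 is sp: 2 σ bonds, plus two π bonds, 2 electron-density regions.
C4 is sp3: 4 σ bonds, 4 electron-density regions.
C5 has 2 σ bonds, plus two π bonds: steric number 2 → sp.
C6 has 2 σ bonds, plus two π bonds: steric number 2 → sp.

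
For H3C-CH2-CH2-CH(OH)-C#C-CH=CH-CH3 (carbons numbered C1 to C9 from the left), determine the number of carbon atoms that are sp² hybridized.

2

C1: sp3
C2: sp3
C3: sp3
C4: sp3
C5: sp
C6: sp
C7: sp2 ✓
C8: sp2 ✓
C9: sp3
C7, C8 → 2 sp2 carbons.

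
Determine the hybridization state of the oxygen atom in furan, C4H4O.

sp^2

One O lone pair is in the aromatic π system (p orbital), the other is in an sp2 hybrid in the ring plane; O has two σ bonds + one in-plane lone pair → sp2.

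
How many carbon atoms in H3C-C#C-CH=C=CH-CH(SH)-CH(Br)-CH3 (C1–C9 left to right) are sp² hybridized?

C1: sp3
C2: sp
C3: sp
C4: sp2 ✓
C5: sp
C6: sp2 ✓
C7: sp3
C8: sp3
C9: sp3
C4, C6 → 2 sp2 carbons.

2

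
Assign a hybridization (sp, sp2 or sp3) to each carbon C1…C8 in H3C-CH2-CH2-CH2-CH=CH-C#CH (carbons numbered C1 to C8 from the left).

C1 sp3, C2 sp3, C3 sp3, C4 sp3, C5 sp2, C6 sp2, C7 sp, C8 sp

C1: 4 σ bonds; 4 regions of electron density → sp3.
C2: 4 σ bonds — 4 electron domains, sp3.
C3 (4 σ bonds) has steric number 4: sp3.
C4 has 4 σ bonds: steric number 4 → sp3.
C5 carries 3 σ bonds, plus one π bond, giving a steric number of 3, so it is sp2.
C6 (3 σ bonds, plus one π bond) has steric number 3: sp2.
C7 has 2 σ bonds, plus two π bonds: steric number 2 → sp.
C8 — 2 σ bonds, plus two π bonds. Steric number 2, so sp.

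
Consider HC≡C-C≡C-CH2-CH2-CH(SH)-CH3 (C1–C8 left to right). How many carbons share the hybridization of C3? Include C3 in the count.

C3 is sp (two π bonds).
C1: sp ✓
C2: sp ✓
C3: sp ✓
C4: sp ✓
C5: sp3
C6: sp3
C7: sp3
C8: sp3
4 carbons are sp.

4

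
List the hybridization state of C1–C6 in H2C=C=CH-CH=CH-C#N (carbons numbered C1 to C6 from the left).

C1 sp2, C2 sp, C3 sp2, C4 sp2, C5 sp2, C6 sp

C1: 3 σ bonds, plus one π bond; 3 regions of electron density → sp2.
C2: 2 σ bonds, plus two π bonds — 2 electron domains, sp.
C3 carries 3 σ bonds, plus one π bond, giving a steric number of 3, so it is sp2.
C4 carries 3 σ bonds, plus one π bond, giving a steric number of 3, so it is sp2.
C5 is sp2: 3 σ bonds, plus one π bond, 3 electron-density regions.
C6 is sp: 2 σ bonds, plus two π bonds, 2 electron-density regions.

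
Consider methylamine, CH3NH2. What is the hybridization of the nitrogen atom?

Three σ bonds + one lone pair = steric number 4 → sp3.

sp3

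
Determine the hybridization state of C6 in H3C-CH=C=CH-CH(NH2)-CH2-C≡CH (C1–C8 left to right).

C6 is sp3: 4 σ bonds, 4 electron-density regions.

sp3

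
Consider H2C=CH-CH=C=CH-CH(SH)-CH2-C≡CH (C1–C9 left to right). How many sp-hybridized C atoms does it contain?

3

C1: sp2
C2: sp2
C3: sp2
C4: sp ✓
C5: sp2
C6: sp3
C7: sp3
C8: sp ✓
C9: sp ✓
C4, C8, C9 → 3 sp carbons.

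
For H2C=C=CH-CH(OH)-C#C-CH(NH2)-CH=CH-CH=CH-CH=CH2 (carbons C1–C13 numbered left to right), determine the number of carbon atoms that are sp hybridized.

C1: sp2
C2: sp ✓
C3: sp2
C4: sp3
C5: sp ✓
C6: sp ✓
C7: sp3
C8: sp2
C9: sp2
C10: sp2
C11: sp2
C12: sp2
C13: sp2
C2, C5, C6 → 3 sp carbons.

3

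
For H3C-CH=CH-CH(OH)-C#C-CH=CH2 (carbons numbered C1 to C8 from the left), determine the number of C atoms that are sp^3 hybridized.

2

C1: sp3 ✓
C2: sp2
C3: sp2
C4: sp3 ✓
C5: sp
C6: sp
C7: sp2
C8: sp2
C1, C4 → 2 sp3 carbons.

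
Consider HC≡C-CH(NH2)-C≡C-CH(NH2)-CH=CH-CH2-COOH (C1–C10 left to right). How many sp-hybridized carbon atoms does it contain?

C1: sp ✓
C2: sp ✓
C3: sp3
C4: sp ✓
C5: sp ✓
C6: sp3
C7: sp2
C8: sp2
C9: sp3
C10: sp2
C1, C2, C4, C5 → 4 sp carbons.

4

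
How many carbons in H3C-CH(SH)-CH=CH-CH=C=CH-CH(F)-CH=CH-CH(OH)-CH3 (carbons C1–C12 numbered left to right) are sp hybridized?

1

C1: sp3
C2: sp3
C3: sp2
C4: sp2
C5: sp2
C6: sp ✓
C7: sp2
C8: sp3
C9: sp2
C10: sp2
C11: sp3
C12: sp3
C6 → 1 sp carbon.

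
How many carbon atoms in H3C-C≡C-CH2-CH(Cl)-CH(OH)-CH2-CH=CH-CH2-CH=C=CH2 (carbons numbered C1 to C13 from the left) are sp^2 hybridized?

4

C1: sp3
C2: sp
C3: sp
C4: sp3
C5: sp3
C6: sp3
C7: sp3
C8: sp2 ✓
C9: sp2 ✓
C10: sp3
C11: sp2 ✓
C12: sp
C13: sp2 ✓
C8, C9, C11, C13 → 4 sp2 carbons.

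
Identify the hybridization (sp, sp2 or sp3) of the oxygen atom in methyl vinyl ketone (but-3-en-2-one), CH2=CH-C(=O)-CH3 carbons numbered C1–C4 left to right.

sp^2

The oxygen atom — 1 σ bond and 2 lone pairs, plus one π bond. Steric number 3, so sp2.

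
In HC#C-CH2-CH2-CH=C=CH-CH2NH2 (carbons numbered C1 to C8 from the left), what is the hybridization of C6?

sp

C6 — 2 σ bonds, plus two π bonds. Steric number 2, so sp.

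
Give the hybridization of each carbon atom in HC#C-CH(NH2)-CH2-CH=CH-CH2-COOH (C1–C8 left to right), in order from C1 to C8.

C1 sp, C2 sp, C3 sp3, C4 sp3, C5 sp2, C6 sp2, C7 sp3, C8 sp2

C1 (2 σ bonds, plus two π bonds) has steric number 2: sp.
C2 carries 2 σ bonds, plus two π bonds, giving a steric number of 2, so it is sp.
C3 carries 4 σ bonds, giving a steric number of 4, so it is sp3.
C4 (4 σ bonds) has steric number 4: sp3.
C5: 3 σ bonds, plus one π bond; 3 regions of electron density → sp2.
C6 (3 σ bonds, plus one π bond) has steric number 3: sp2.
C7 has 4 σ bonds: steric number 4 → sp3.
C8: 3 σ bonds, plus one π bond — 3 electron domains, sp2.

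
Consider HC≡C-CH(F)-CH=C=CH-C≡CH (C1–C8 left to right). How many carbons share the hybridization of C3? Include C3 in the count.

C3 is sp3 (only σ bonds).
C1: sp
C2: sp
C3: sp3 ✓
C4: sp2
C5: sp
C6: sp2
C7: sp
C8: sp
1 carbon is sp3.

1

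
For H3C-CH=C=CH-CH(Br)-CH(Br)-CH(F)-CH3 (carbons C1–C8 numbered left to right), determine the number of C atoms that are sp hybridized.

C1: sp3
C2: sp2
C3: sp ✓
C4: sp2
C5: sp3
C6: sp3
C7: sp3
C8: sp3
C3 → 1 sp carbon.

1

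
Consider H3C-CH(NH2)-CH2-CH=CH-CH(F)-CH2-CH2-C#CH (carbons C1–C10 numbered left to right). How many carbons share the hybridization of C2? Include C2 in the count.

C2 is sp3 (only σ bonds).
C1: sp3 ✓
C2: sp3 ✓
C3: sp3 ✓
C4: sp2
C5: sp2
C6: sp3 ✓
C7: sp3 ✓
C8: sp3 ✓
C9: sp
C10: sp
6 carbons are sp3.

6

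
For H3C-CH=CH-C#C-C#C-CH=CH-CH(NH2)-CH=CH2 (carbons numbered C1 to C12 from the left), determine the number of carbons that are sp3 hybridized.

2

C1: sp3 ✓
C2: sp2
C3: sp2
C4: sp
C5: sp
C6: sp
C7: sp
C8: sp2
C9: sp2
C10: sp3 ✓
C11: sp2
C12: sp2
C1, C10 → 2 sp3 carbons.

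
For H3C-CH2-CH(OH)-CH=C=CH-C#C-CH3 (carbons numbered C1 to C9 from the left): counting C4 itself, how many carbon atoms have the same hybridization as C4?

2

C4 is sp2 (one π bond).
C1: sp3
C2: sp3
C3: sp3
C4: sp2 ✓
C5: sp
C6: sp2 ✓
C7: sp
C8: sp
C9: sp3
2 carbons are sp2.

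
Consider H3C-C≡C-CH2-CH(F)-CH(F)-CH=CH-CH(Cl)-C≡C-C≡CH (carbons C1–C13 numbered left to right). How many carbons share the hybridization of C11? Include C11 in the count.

C11 is sp (two π bonds).
C1: sp3
C2: sp ✓
C3: sp ✓
C4: sp3
C5: sp3
C6: sp3
C7: sp2
C8: sp2
C9: sp3
C10: sp ✓
C11: sp ✓
C12: sp ✓
C13: sp ✓
6 carbons are sp.

6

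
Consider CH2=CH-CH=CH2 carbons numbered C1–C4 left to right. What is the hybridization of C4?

C4 has 3 σ bonds, plus one π bond: steric number 3 → sp2.

sp^2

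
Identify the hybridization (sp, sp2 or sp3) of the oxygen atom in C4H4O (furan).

sp²

One O lone pair is in the aromatic π system (p orbital), the other is in an sp2 hybrid in the ring plane; O has two σ bonds + one in-plane lone pair → sp2.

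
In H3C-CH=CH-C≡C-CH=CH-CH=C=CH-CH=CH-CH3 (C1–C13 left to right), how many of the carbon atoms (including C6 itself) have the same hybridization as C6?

8

C6 is sp2 (one π bond).
C1: sp3
C2: sp2 ✓
C3: sp2 ✓
C4: sp
C5: sp
C6: sp2 ✓
C7: sp2 ✓
C8: sp2 ✓
C9: sp
C10: sp2 ✓
C11: sp2 ✓
C12: sp2 ✓
C13: sp3
8 carbons are sp2.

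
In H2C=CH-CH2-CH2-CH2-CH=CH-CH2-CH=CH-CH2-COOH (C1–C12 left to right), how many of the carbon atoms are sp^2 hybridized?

C1: sp2 ✓
C2: sp2 ✓
C3: sp3
C4: sp3
C5: sp3
C6: sp2 ✓
C7: sp2 ✓
C8: sp3
C9: sp2 ✓
C10: sp2 ✓
C11: sp3
C12: sp2 ✓
C1, C2, C6, C7, C9, C10, C12 → 7 sp2 carbons.

7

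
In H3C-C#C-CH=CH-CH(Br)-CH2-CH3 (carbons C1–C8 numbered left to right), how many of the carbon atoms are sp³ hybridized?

C1: sp3 ✓
C2: sp
C3: sp
C4: sp2
C5: sp2
C6: sp3 ✓
C7: sp3 ✓
C8: sp3 ✓
C1, C6, C7, C8 → 4 sp3 carbons.

4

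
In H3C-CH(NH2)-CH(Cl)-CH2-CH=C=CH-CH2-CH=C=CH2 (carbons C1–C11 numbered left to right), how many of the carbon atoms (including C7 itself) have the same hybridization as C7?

C7 is sp2 (one π bond).
C1: sp3
C2: sp3
C3: sp3
C4: sp3
C5: sp2 ✓
C6: sp
C7: sp2 ✓
C8: sp3
C9: sp2 ✓
C10: sp
C11: sp2 ✓
4 carbons are sp2.

4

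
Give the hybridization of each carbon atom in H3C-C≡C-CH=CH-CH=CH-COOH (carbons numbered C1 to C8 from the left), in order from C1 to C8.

C1: 4 σ bonds; 4 regions of electron density → sp3.
C2: 2 σ bonds, plus two π bonds; 2 regions of electron density → sp.
C3 has 2 σ bonds, plus two π bonds: steric number 2 → sp.
C4 carries 3 σ bonds, plus one π bond, giving a steric number of 3, so it is sp2.
C5: 3 σ bonds, plus one π bond; 3 regions of electron density → sp2.
C6: 3 σ bonds, plus one π bond — 3 electron domains, sp2.
C7 — 3 σ bonds, plus one π bond. Steric number 3, so sp2.
C8 carries 3 σ bonds, plus one π bond, giving a steric number of 3, so it is sp2.

C1 sp3, C2 sp, C3 sp, C4 sp2, C5 sp2, C6 sp2, C7 sp2, C8 sp2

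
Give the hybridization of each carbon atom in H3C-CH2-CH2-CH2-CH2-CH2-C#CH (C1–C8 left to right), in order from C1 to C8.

C1 (4 σ bonds) has steric number 4: sp3.
C2 — 4 σ bonds. Steric number 4, so sp3.
C3 is sp3: 4 σ bonds, 4 electron-density regions.
C4 — 4 σ bonds. Steric number 4, so sp3.
C5: 4 σ bonds — 4 electron domains, sp3.
C6 is sp3: 4 σ bonds, 4 electron-density regions.
C7: 2 σ bonds, plus two π bonds — 2 electron domains, sp.
C8: 2 σ bonds, plus two π bonds; 2 regions of electron density → sp.

C1 sp3, C2 sp3, C3 sp3, C4 sp3, C5 sp3, C6 sp3, C7 sp, C8 sp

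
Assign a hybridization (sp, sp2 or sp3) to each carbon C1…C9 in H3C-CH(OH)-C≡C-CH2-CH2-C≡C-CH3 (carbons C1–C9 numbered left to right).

C1 has 4 σ bonds: steric number 4 → sp3.
C2: 4 σ bonds — 4 electron domains, sp3.
C3 has 2 σ bonds, plus two π bonds: steric number 2 → sp.
C4: 2 σ bonds, plus two π bonds — 2 electron domains, sp.
C5 is sp3: 4 σ bonds, 4 electron-density regions.
C6 carries 4 σ bonds, giving a steric number of 4, so it is sp3.
C7 is sp: 2 σ bonds, plus two π bonds, 2 electron-density regions.
C8 carries 2 σ bonds, plus two π bonds, giving a steric number of 2, so it is sp.
C9 has 4 σ bonds: steric number 4 → sp3.

C1 sp3, C2 sp3, C3 sp, C4 sp, C5 sp3, C6 sp3, C7 sp, C8 sp, C9 sp3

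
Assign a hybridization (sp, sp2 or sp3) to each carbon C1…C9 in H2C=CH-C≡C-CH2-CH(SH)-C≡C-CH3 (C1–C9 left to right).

C1 carries 3 σ bonds, plus one π bond, giving a steric number of 3, so it is sp2.
C2 is sp2: 3 σ bonds, plus one π bond, 3 electron-density regions.
C3 (2 σ bonds, plus two π bonds) has steric number 2: sp.
C4: 2 σ bonds, plus two π bonds; 2 regions of electron density → sp.
C5 carries 4 σ bonds, giving a steric number of 4, so it is sp3.
C6 is sp3: 4 σ bonds, 4 electron-density regions.
C7 has 2 σ bonds, plus two π bonds: steric number 2 → sp.
C8 has 2 σ bonds, plus two π bonds: steric number 2 → sp.
C9: 4 σ bonds; 4 regions of electron density → sp3.

C1 sp2, C2 sp2, C3 sp, C4 sp, C5 sp3, C6 sp3, C7 sp, C8 sp, C9 sp3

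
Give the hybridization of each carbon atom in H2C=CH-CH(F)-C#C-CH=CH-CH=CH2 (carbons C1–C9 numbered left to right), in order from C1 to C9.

C1 has 3 σ bonds, plus one π bond: steric number 3 → sp2.
C2 carries 3 σ bonds, plus one π bond, giving a steric number of 3, so it is sp2.
C3 carries 4 σ bonds, giving a steric number of 4, so it is sp3.
C4 has 2 σ bonds, plus two π bonds: steric number 2 → sp.
C5 carries 2 σ bonds, plus two π bonds, giving a steric number of 2, so it is sp.
C6 — 3 σ bonds, plus one π bond. Steric number 3, so sp2.
C7 is sp2: 3 σ bonds, plus one π bond, 3 electron-density regions.
C8 (3 σ bonds, plus one π bond) has steric number 3: sp2.
C9 is sp2: 3 σ bonds, plus one π bond, 3 electron-density regions.

C1 sp2, C2 sp2, C3 sp3, C4 sp, C5 sp, C6 sp2, C7 sp2, C8 sp2, C9 sp2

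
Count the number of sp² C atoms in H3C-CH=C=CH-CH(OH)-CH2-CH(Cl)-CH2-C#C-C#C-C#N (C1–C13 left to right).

2

C1: sp3
C2: sp2 ✓
C3: sp
C4: sp2 ✓
C5: sp3
C6: sp3
C7: sp3
C8: sp3
C9: sp
C10: sp
C11: sp
C12: sp
C13: sp
C2, C4 → 2 sp2 carbons.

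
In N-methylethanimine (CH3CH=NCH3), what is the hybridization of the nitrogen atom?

Two σ bonds + one lone pair = steric number 3 → sp2.

sp^2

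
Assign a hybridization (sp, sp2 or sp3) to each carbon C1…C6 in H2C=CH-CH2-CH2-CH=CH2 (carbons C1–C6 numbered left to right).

C1 sp2, C2 sp2, C3 sp3, C4 sp3, C5 sp2, C6 sp2

C1 (3 σ bonds, plus one π bond) has steric number 3: sp2.
C2: 3 σ bonds, plus one π bond — 3 electron domains, sp2.
C3 — 4 σ bonds. Steric number 4, so sp3.
C4: 4 σ bonds; 4 regions of electron density → sp3.
C5: 3 σ bonds, plus one π bond — 3 electron domains, sp2.
C6: 3 σ bonds, plus one π bond; 3 regions of electron density → sp2.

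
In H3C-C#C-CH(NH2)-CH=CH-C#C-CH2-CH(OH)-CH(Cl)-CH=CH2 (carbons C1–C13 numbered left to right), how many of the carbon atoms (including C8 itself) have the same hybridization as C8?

4

C8 is sp (two π bonds).
C1: sp3
C2: sp ✓
C3: sp ✓
C4: sp3
C5: sp2
C6: sp2
C7: sp ✓
C8: sp ✓
C9: sp3
C10: sp3
C11: sp3
C12: sp2
C13: sp2
4 carbons are sp.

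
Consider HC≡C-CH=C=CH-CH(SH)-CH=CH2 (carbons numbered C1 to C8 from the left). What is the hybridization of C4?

C4: 2 σ bonds, plus two π bonds; 2 regions of electron density → sp.

sp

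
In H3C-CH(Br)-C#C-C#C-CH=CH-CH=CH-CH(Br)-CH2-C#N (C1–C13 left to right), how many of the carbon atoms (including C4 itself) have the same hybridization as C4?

C4 is sp (two π bonds).
C1: sp3
C2: sp3
C3: sp ✓
C4: sp ✓
C5: sp ✓
C6: sp ✓
C7: sp2
C8: sp2
C9: sp2
C10: sp2
C11: sp3
C12: sp3
C13: sp ✓
5 carbons are sp.

5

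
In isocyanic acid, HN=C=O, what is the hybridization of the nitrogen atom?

The nitrogen atom: 2 σ bonds and 1 lone pair, plus one π bond — 3 electron domains, sp2.

sp²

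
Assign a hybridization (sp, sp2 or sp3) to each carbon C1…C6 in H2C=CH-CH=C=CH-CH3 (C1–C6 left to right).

C1 (3 σ bonds, plus one π bond) has steric number 3: sp2.
C2 has 3 σ bonds, plus one π bond: steric number 3 → sp2.
C3 has 3 σ bonds, plus one π bond: steric number 3 → sp2.
C4 carries 2 σ bonds, plus two π bonds, giving a steric number of 2, so it is sp.
C5 (3 σ bonds, plus one π bond) has steric number 3: sp2.
C6 is sp3: 4 σ bonds, 4 electron-density regions.

C1 sp2, C2 sp2, C3 sp2, C4 sp, C5 sp2, C6 sp3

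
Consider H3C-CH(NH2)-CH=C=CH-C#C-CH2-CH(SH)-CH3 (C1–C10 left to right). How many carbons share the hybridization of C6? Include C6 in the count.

3

C6 is sp (two π bonds).
C1: sp3
C2: sp3
C3: sp2
C4: sp ✓
C5: sp2
C6: sp ✓
C7: sp ✓
C8: sp3
C9: sp3
C10: sp3
3 carbons are sp.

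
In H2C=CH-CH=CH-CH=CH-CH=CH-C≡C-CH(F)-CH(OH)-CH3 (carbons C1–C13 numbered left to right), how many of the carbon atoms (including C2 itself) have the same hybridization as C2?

8

C2 is sp2 (one π bond).
C1: sp2 ✓
C2: sp2 ✓
C3: sp2 ✓
C4: sp2 ✓
C5: sp2 ✓
C6: sp2 ✓
C7: sp2 ✓
C8: sp2 ✓
C9: sp
C10: sp
C11: sp3
C12: sp3
C13: sp3
8 carbons are sp2.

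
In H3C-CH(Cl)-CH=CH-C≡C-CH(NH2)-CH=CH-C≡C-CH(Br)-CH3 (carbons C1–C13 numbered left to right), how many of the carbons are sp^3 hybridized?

5

C1: sp3 ✓
C2: sp3 ✓
C3: sp2
C4: sp2
C5: sp
C6: sp
C7: sp3 ✓
C8: sp2
C9: sp2
C10: sp
C11: sp
C12: sp3 ✓
C13: sp3 ✓
C1, C2, C7, C12, C13 → 5 sp3 carbons.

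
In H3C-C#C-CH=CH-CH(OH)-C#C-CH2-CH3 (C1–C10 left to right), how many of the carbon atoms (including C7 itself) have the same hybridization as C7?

C7 is sp (two π bonds).
C1: sp3
C2: sp ✓
C3: sp ✓
C4: sp2
C5: sp2
C6: sp3
C7: sp ✓
C8: sp ✓
C9: sp3
C10: sp3
4 carbons are sp.

4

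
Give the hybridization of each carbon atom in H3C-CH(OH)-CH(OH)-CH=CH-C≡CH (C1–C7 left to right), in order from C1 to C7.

C1 is sp3: 4 σ bonds, 4 electron-density regions.
C2: 4 σ bonds; 4 regions of electron density → sp3.
C3 is sp3: 4 σ bonds, 4 electron-density regions.
C4 — 3 σ bonds, plus one π bond. Steric number 3, so sp2.
C5 — 3 σ bonds, plus one π bond. Steric number 3, so sp2.
C6 (2 σ bonds, plus two π bonds) has steric number 2: sp.
C7: 2 σ bonds, plus two π bonds; 2 regions of electron density → sp.

C1 sp3, C2 sp3, C3 sp3, C4 sp2, C5 sp2, C6 sp, C7 sp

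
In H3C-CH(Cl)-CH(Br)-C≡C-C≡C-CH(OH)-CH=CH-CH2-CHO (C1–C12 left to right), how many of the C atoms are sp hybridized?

C1: sp3
C2: sp3
C3: sp3
C4: sp ✓
C5: sp ✓
C6: sp ✓
C7: sp ✓
C8: sp3
C9: sp2
C10: sp2
C11: sp3
C12: sp2
C4, C5, C6, C7 → 4 sp carbons.

4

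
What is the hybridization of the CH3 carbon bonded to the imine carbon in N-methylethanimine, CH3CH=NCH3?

sp³

The CH3 carbon bonded to the imine carbon carries 4 σ bonds, giving a steric number of 4, so it is sp3.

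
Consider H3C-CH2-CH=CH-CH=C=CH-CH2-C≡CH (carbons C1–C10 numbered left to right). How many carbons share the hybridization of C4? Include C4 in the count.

C4 is sp2 (one π bond).
C1: sp3
C2: sp3
C3: sp2 ✓
C4: sp2 ✓
C5: sp2 ✓
C6: sp
C7: sp2 ✓
C8: sp3
C9: sp
C10: sp
4 carbons are sp2.

4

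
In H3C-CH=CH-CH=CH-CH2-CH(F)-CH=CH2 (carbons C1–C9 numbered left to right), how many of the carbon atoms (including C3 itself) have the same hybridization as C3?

6

C3 is sp2 (one π bond).
C1: sp3
C2: sp2 ✓
C3: sp2 ✓
C4: sp2 ✓
C5: sp2 ✓
C6: sp3
C7: sp3
C8: sp2 ✓
C9: sp2 ✓
6 carbons are sp2.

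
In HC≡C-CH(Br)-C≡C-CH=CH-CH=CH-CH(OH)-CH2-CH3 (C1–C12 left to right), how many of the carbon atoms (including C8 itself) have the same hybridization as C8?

C8 is sp2 (one π bond).
C1: sp
C2: sp
C3: sp3
C4: sp
C5: sp
C6: sp2 ✓
C7: sp2 ✓
C8: sp2 ✓
C9: sp2 ✓
C10: sp3
C11: sp3
C12: sp3
4 carbons are sp2.

4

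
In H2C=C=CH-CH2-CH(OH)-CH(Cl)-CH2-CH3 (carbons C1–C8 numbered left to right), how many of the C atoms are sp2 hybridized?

C1: sp2 ✓
C2: sp
C3: sp2 ✓
C4: sp3
C5: sp3
C6: sp3
C7: sp3
C8: sp3
C1, C3 → 2 sp2 carbons.

2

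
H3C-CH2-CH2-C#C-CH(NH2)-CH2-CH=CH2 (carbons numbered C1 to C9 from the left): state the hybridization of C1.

C1: 4 σ bonds — 4 electron domains, sp3.

sp³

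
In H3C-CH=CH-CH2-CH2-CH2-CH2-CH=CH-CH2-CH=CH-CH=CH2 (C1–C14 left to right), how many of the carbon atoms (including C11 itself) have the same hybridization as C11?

C11 is sp2 (one π bond).
C1: sp3
C2: sp2 ✓
C3: sp2 ✓
C4: sp3
C5: sp3
C6: sp3
C7: sp3
C8: sp2 ✓
C9: sp2 ✓
C10: sp3
C11: sp2 ✓
C12: sp2 ✓
C13: sp2 ✓
C14: sp2 ✓
8 carbons are sp2.

8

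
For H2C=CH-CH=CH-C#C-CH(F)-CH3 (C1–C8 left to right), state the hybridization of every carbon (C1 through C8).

C1 sp2, C2 sp2, C3 sp2, C4 sp2, C5 sp, C6 sp, C7 sp3, C8 sp3

C1 has 3 σ bonds, plus one π bond: steric number 3 → sp2.
C2 is sp2: 3 σ bonds, plus one π bond, 3 electron-density regions.
C3 has 3 σ bonds, plus one π bond: steric number 3 → sp2.
C4 is sp2: 3 σ bonds, plus one π bond, 3 electron-density regions.
C5: 2 σ bonds, plus two π bonds; 2 regions of electron density → sp.
C6 — 2 σ bonds, plus two π bonds. Steric number 2, so sp.
C7 (4 σ bonds) has steric number 4: sp3.
C8: 4 σ bonds; 4 regions of electron density → sp3.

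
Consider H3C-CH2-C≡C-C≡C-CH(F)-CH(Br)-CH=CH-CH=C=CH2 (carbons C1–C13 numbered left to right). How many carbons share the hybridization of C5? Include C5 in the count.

C5 is sp (two π bonds).
C1: sp3
C2: sp3
C3: sp ✓
C4: sp ✓
C5: sp ✓
C6: sp ✓
C7: sp3
C8: sp3
C9: sp2
C10: sp2
C11: sp2
C12: sp ✓
C13: sp2
5 carbons are sp.

5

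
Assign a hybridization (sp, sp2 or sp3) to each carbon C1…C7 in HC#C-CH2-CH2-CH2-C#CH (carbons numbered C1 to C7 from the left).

C1: 2 σ bonds, plus two π bonds; 2 regions of electron density → sp.
C2 — 2 σ bonds, plus two π bonds. Steric number 2, so sp.
C3: 4 σ bonds — 4 electron domains, sp3.
C4: 4 σ bonds; 4 regions of electron density → sp3.
C5 carries 4 σ bonds, giving a steric number of 4, so it is sp3.
C6 has 2 σ bonds, plus two π bonds: steric number 2 → sp.
C7 carries 2 σ bonds, plus two π bonds, giving a steric number of 2, so it is sp.

C1 sp, C2 sp, C3 sp3, C4 sp3, C5 sp3, C6 sp, C7 sp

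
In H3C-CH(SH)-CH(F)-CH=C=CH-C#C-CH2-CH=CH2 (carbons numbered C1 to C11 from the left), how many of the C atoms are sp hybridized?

3

C1: sp3
C2: sp3
C3: sp3
C4: sp2
C5: sp ✓
C6: sp2
C7: sp ✓
C8: sp ✓
C9: sp3
C10: sp2
C11: sp2
C5, C7, C8 → 3 sp carbons.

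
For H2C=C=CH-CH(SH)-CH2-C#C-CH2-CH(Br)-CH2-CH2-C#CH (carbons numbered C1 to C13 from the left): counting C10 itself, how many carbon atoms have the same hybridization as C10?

C10 is sp3 (only σ bonds).
C1: sp2
C2: sp
C3: sp2
C4: sp3 ✓
C5: sp3 ✓
C6: sp
C7: sp
C8: sp3 ✓
C9: sp3 ✓
C10: sp3 ✓
C11: sp3 ✓
C12: sp
C13: sp
6 carbons are sp3.

6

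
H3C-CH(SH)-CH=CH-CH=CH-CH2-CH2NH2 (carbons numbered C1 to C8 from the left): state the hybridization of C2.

C2: 4 σ bonds; 4 regions of electron density → sp3.

sp3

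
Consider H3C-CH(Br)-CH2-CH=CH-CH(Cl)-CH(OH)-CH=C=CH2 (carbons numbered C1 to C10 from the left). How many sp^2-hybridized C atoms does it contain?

C1: sp3
C2: sp3
C3: sp3
C4: sp2 ✓
C5: sp2 ✓
C6: sp3
C7: sp3
C8: sp2 ✓
C9: sp
C10: sp2 ✓
C4, C5, C8, C10 → 4 sp2 carbons.

4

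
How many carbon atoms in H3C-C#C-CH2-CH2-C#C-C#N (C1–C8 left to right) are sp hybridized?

C1: sp3
C2: sp ✓
C3: sp ✓
C4: sp3
C5: sp3
C6: sp ✓
C7: sp ✓
C8: sp ✓
C2, C3, C6, C7, C8 → 5 sp carbons.

5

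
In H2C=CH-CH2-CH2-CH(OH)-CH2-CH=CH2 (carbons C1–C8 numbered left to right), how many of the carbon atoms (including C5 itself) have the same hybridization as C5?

4

C5 is sp3 (only σ bonds).
C1: sp2
C2: sp2
C3: sp3 ✓
C4: sp3 ✓
C5: sp3 ✓
C6: sp3 ✓
C7: sp2
C8: sp2
4 carbons are sp3.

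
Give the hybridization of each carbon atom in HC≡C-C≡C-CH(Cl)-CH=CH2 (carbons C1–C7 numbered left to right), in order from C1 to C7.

C1 sp, C2 sp, C3 sp, C4 sp, C5 sp3, C6 sp2, C7 sp2

C1 — 2 σ bonds, plus two π bonds. Steric number 2, so sp.
C2 carries 2 σ bonds, plus two π bonds, giving a steric number of 2, so it is sp.
C3 (2 σ bonds, plus two π bonds) has steric number 2: sp.
C4: 2 σ bonds, plus two π bonds — 2 electron domains, sp.
C5: 4 σ bonds; 4 regions of electron density → sp3.
C6: 3 σ bonds, plus one π bond — 3 electron domains, sp2.
C7 — 3 σ bonds, plus one π bond. Steric number 3, so sp2.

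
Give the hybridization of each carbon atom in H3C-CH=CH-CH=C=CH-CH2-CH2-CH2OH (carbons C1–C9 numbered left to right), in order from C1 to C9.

C1 sp3, C2 sp2, C3 sp2, C4 sp2, C5 sp, C6 sp2, C7 sp3, C8 sp3, C9 sp3

C1 has 4 σ bonds: steric number 4 → sp3.
C2: 3 σ bonds, plus one π bond; 3 regions of electron density → sp2.
C3: 3 σ bonds, plus one π bond; 3 regions of electron density → sp2.
C4 — 3 σ bonds, plus one π bond. Steric number 3, so sp2.
C5: 2 σ bonds, plus two π bonds — 2 electron domains, sp.
C6: 3 σ bonds, plus one π bond; 3 regions of electron density → sp2.
C7 — 4 σ bonds. Steric number 4, so sp3.
C8 has 4 σ bonds: steric number 4 → sp3.
C9: 4 σ bonds; 4 regions of electron density → sp3.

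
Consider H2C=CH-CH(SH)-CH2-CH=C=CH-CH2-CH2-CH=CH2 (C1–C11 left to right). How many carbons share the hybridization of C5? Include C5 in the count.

C5 is sp2 (one π bond).
C1: sp2 ✓
C2: sp2 ✓
C3: sp3
C4: sp3
C5: sp2 ✓
C6: sp
C7: sp2 ✓
C8: sp3
C9: sp3
C10: sp2 ✓
C11: sp2 ✓
6 carbons are sp2.

6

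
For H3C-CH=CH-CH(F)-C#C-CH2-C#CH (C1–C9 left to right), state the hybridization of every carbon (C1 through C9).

C1 sp3, C2 sp2, C3 sp2, C4 sp3, C5 sp, C6 sp, C7 sp3, C8 sp, C9 sp

C1 (4 σ bonds) has steric number 4: sp3.
C2 has 3 σ bonds, plus one π bond: steric number 3 → sp2.
C3 (3 σ bonds, plus one π bond) has steric number 3: sp2.
C4 (4 σ bonds) has steric number 4: sp3.
C5 has 2 σ bonds, plus two π bonds: steric number 2 → sp.
C6 is sp: 2 σ bonds, plus two π bonds, 2 electron-density regions.
C7 (4 σ bonds) has steric number 4: sp3.
C8 is sp: 2 σ bonds, plus two π bonds, 2 electron-density regions.
C9 (2 σ bonds, plus two π bonds) has steric number 2: sp.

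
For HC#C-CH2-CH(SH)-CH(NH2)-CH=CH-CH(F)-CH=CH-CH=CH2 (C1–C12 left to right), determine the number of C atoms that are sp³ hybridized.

C1: sp
C2: sp
C3: sp3 ✓
C4: sp3 ✓
C5: sp3 ✓
C6: sp2
C7: sp2
C8: sp3 ✓
C9: sp2
C10: sp2
C11: sp2
C12: sp2
C3, C4, C5, C8 → 4 sp3 carbons.

4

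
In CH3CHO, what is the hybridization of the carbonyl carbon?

sp2

The carbonyl carbon is sp2: 3 σ bonds, plus one π bond, 3 electron-density regions.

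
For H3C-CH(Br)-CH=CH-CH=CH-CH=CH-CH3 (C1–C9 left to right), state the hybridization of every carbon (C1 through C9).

C1 sp3, C2 sp3, C3 sp2, C4 sp2, C5 sp2, C6 sp2, C7 sp2, C8 sp2, C9 sp3

C1 (4 σ bonds) has steric number 4: sp3.
C2: 4 σ bonds; 4 regions of electron density → sp3.
C3 (3 σ bonds, plus one π bond) has steric number 3: sp2.
C4 has 3 σ bonds, plus one π bond: steric number 3 → sp2.
C5: 3 σ bonds, plus one π bond; 3 regions of electron density → sp2.
C6 carries 3 σ bonds, plus one π bond, giving a steric number of 3, so it is sp2.
C7 has 3 σ bonds, plus one π bond: steric number 3 → sp2.
C8 carries 3 σ bonds, plus one π bond, giving a steric number of 3, so it is sp2.
C9 has 4 σ bonds: steric number 4 → sp3.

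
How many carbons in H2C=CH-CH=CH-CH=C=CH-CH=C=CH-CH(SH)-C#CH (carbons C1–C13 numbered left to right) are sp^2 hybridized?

8

C1: sp2 ✓
C2: sp2 ✓
C3: sp2 ✓
C4: sp2 ✓
C5: sp2 ✓
C6: sp
C7: sp2 ✓
C8: sp2 ✓
C9: sp
C10: sp2 ✓
C11: sp3
C12: sp
C13: sp
C1, C2, C3, C4, C5, C7, C8, C10 → 8 sp2 carbons.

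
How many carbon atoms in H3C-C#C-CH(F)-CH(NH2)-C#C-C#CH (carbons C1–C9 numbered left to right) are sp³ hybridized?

3

C1: sp3 ✓
C2: sp
C3: sp
C4: sp3 ✓
C5: sp3 ✓
C6: sp
C7: sp
C8: sp
C9: sp
C1, C4, C5 → 3 sp3 carbons.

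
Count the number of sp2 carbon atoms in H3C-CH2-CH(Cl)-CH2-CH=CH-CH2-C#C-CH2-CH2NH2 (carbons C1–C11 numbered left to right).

C1: sp3
C2: sp3
C3: sp3
C4: sp3
C5: sp2 ✓
C6: sp2 ✓
C7: sp3
C8: sp
C9: sp
C10: sp3
C11: sp3
C5, C6 → 2 sp2 carbons.

2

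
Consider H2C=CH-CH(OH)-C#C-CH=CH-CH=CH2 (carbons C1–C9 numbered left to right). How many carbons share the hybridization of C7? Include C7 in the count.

C7 is sp2 (one π bond).
C1: sp2 ✓
C2: sp2 ✓
C3: sp3
C4: sp
C5: sp
C6: sp2 ✓
C7: sp2 ✓
C8: sp2 ✓
C9: sp2 ✓
6 carbons are sp2.

6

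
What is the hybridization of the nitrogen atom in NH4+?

Four σ bonds, no lone pair → sp3, tetrahedral.

sp³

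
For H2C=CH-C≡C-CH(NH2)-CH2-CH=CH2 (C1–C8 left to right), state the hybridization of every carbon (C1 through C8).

C1: 3 σ bonds, plus one π bond — 3 electron domains, sp2.
C2: 3 σ bonds, plus one π bond — 3 electron domains, sp2.
C3 is sp: 2 σ bonds, plus two π bonds, 2 electron-density regions.
C4 is sp: 2 σ bonds, plus two π bonds, 2 electron-density regions.
C5 carries 4 σ bonds, giving a steric number of 4, so it is sp3.
C6 — 4 σ bonds. Steric number 4, so sp3.
C7: 3 σ bonds, plus one π bond — 3 electron domains, sp2.
C8 — 3 σ bonds, plus one π bond. Steric number 3, so sp2.

C1 sp2, C2 sp2, C3 sp, C4 sp, C5 sp3, C6 sp3, C7 sp2, C8 sp2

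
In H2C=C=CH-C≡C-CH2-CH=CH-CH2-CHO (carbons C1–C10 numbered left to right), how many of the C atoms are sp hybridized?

3

C1: sp2
C2: sp ✓
C3: sp2
C4: sp ✓
C5: sp ✓
C6: sp3
C7: sp2
C8: sp2
C9: sp3
C10: sp2
C2, C4, C5 → 3 sp carbons.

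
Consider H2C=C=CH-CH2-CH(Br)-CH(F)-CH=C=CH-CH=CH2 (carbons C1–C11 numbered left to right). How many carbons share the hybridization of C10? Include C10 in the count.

C10 is sp2 (one π bond).
C1: sp2 ✓
C2: sp
C3: sp2 ✓
C4: sp3
C5: sp3
C6: sp3
C7: sp2 ✓
C8: sp
C9: sp2 ✓
C10: sp2 ✓
C11: sp2 ✓
6 carbons are sp2.

6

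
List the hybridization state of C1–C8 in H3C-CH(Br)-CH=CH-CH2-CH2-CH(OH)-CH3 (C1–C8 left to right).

C1: 4 σ bonds — 4 electron domains, sp3.
C2 — 4 σ bonds. Steric number 4, so sp3.
C3: 3 σ bonds, plus one π bond; 3 regions of electron density → sp2.
C4 is sp2: 3 σ bonds, plus one π bond, 3 electron-density regions.
C5 (4 σ bonds) has steric number 4: sp3.
C6: 4 σ bonds — 4 electron domains, sp3.
C7 (4 σ bonds) has steric number 4: sp3.
C8 — 4 σ bonds. Steric number 4, so sp3.

C1 sp3, C2 sp3, C3 sp2, C4 sp2, C5 sp3, C6 sp3, C7 sp3, C8 sp3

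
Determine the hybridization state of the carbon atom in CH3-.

sp³

Three σ bonds + one lone pair = steric number 4 → sp3, pyramidal.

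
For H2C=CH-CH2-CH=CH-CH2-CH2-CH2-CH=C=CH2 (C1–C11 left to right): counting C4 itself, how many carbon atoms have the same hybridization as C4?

6

C4 is sp2 (one π bond).
C1: sp2 ✓
C2: sp2 ✓
C3: sp3
C4: sp2 ✓
C5: sp2 ✓
C6: sp3
C7: sp3
C8: sp3
C9: sp2 ✓
C10: sp
C11: sp2 ✓
6 carbons are sp2.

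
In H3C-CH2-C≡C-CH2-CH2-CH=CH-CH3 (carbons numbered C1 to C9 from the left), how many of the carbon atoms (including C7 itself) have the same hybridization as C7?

C7 is sp2 (one π bond).
C1: sp3
C2: sp3
C3: sp
C4: sp
C5: sp3
C6: sp3
C7: sp2 ✓
C8: sp2 ✓
C9: sp3
2 carbons are sp2.

2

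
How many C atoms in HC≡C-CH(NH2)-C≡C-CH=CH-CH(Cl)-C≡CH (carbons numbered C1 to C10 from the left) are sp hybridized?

C1: sp ✓
C2: sp ✓
C3: sp3
C4: sp ✓
C5: sp ✓
C6: sp2
C7: sp2
C8: sp3
C9: sp ✓
C10: sp ✓
C1, C2, C4, C5, C9, C10 → 6 sp carbons.

6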